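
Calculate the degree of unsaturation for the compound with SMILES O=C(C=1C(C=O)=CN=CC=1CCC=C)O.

Molecular formula from the SMILES: C11H11NO3.
DoU = (2C + 2 + N − H − X)/2 = (2·11 + 2 + 1 − 11 − 0)/2 = 14/2 = 7.
(Structurally: 1 ring(s) + 6 π bond(s) = 7.)

7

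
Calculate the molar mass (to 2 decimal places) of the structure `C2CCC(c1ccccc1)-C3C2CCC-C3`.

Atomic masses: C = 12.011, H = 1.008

214.35

Molecular formula: C16H22.
M = 16×12.011 + 22×1.008 = 214.35 g/mol.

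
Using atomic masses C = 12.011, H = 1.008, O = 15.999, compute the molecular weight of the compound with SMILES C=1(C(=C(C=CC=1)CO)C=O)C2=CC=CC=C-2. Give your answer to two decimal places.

212.25

Molecular formula: C14H12O2.
M = 14×12.011 + 12×1.008 + 2×15.999 = 212.25 g/mol.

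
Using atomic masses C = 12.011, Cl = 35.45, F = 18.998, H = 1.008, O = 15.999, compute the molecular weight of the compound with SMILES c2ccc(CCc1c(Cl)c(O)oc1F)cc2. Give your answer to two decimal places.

Molecular formula: C12H10ClFO2.
M = 12×12.011 + 1×35.45 + 1×18.998 + 10×1.008 + 2×15.999 = 240.66 g/mol.

240.66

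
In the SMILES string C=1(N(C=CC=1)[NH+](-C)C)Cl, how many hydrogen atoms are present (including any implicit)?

Hydrogens are implicit in SMILES; fill each atom to its normal valence:
  3 × C (aromatic): 1 H each → 3
  2 × C: 3 H each → 6
  1 × C (aromatic): no H
  1 × Cl: no H
  1 × N (charge +1): 1 H
  1 × N (aromatic): no H
  Total hydrogens = 10.

10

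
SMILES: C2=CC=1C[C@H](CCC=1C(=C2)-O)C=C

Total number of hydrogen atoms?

14

Hydrogens are implicit in SMILES; fill each atom to its normal valence:
  4 × C: 2 H each → 8
  3 × C (aromatic): 1 H each → 3
  3 × C (aromatic): no H
  2 × C: 1 H each → 2
  1 × O: 1 H
  Total hydrogens = 14.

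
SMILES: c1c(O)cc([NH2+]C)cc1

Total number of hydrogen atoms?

Hydrogens are implicit in SMILES; fill each atom to its normal valence:
  4 × C (aromatic): 1 H each → 4
  2 × C (aromatic): no H
  1 × C: 3 H
  1 × N (charge +1): 2 H
  1 × O: 1 H
  Total hydrogens = 10.

10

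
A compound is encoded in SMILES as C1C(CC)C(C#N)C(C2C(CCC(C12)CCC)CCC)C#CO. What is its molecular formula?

C21H33NO

Heavy atoms from the SMILES: 21 C, 1 N, 1 O.
Implicit hydrogens by atom environment:
  8 × C: 2 H each → 16
  7 × C: 1 H each → 7
  3 × C: 3 H each → 9
  3 × C: no H
  1 × N: no H
  1 × O: 1 H
  Total hydrogens = 33.
Molecular formula: C21H33NO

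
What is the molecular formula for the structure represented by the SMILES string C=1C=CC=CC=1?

C6H6

Heavy atoms from the SMILES: 6 C.
Implicit hydrogens by atom environment:
  6 × C (aromatic): 1 H each → 6
  Total hydrogens = 6.
Molecular formula: C6H6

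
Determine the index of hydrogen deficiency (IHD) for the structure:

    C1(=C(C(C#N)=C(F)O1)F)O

Molecular formula from the SMILES: C5HF2NO2.
DoU = (2C + 2 + N − H − X)/2 = (2·5 + 2 + 1 − 1 − 2)/2 = 10/2 = 5.
(Structurally: 1 ring(s) + 4 π bond(s) = 5.)

5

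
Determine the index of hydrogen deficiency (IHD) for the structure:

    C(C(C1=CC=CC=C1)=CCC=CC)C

6

Molecular formula from the SMILES: C14H18.
DoU = (2C + 2 + N − H − X)/2 = (2·14 + 2 + 0 − 18 − 0)/2 = 12/2 = 6.
(Structurally: 1 ring(s) + 5 π bond(s) = 6.)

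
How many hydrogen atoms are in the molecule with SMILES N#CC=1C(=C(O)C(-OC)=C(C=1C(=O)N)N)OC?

Hydrogens are implicit in SMILES; fill each atom to its normal valence:
  6 × C (aromatic): no H
  3 × O: no H
  2 × C: 3 H each → 6
  2 × C: no H
  2 × N: 2 H each → 4
  1 × N: no H
  1 × O: 1 H
  Total hydrogens = 11.

11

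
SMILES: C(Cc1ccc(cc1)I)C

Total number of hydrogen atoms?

Hydrogens are implicit in SMILES; fill each atom to its normal valence:
  4 × C (aromatic): 1 H each → 4
  2 × C: 2 H each → 4
  2 × C (aromatic): no H
  1 × C: 3 H
  1 × I: no H
  Total hydrogens = 11.

11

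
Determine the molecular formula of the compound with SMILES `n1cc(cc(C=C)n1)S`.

Heavy atoms from the SMILES: 6 C, 2 N, 1 S.
Implicit hydrogens by atom environment:
  2 × C (aromatic): 1 H each → 2
  2 × C (aromatic): no H
  2 × N (aromatic): no H
  1 × C: 2 H
  1 × C: 1 H
  1 × S: 1 H
  Total hydrogens = 6.
Molecular formula: C6H6N2S

C6H6N2S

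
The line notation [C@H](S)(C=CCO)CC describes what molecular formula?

C6H12OS

Heavy atoms from the SMILES: 6 C, 1 O, 1 S.
Implicit hydrogens by atom environment:
  3 × C: 1 H each → 3
  2 × C: 2 H each → 4
  1 × C: 3 H
  1 × O: 1 H
  1 × S: 1 H
  Total hydrogens = 12.
Molecular formula: C6H12OS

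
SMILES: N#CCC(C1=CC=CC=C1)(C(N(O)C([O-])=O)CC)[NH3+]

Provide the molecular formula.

Heavy atoms from the SMILES: 13 C, 3 N, 3 O.
Implicit hydrogens by atom environment:
  5 × C (aromatic): 1 H each → 5
  3 × C: no H
  2 × C: 2 H each → 4
  2 × N: no H
  1 × C: 3 H
  1 × C: 1 H
  1 × C (aromatic): no H
  1 × N (charge +1): 3 H
  1 × O: 1 H
  1 × O: no H
  1 × O (charge -1): no H
  Total hydrogens = 17.
Molecular formula: C13H17N3O3

C13H17N3O3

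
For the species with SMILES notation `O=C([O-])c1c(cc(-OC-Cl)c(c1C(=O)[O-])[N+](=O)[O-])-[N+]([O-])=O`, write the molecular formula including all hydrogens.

Heavy atoms from the SMILES: 9 C, 1 Cl, 2 N, 9 O.
Implicit hydrogens by atom environment:
  5 × C (aromatic): no H
  5 × O: no H
  4 × O (charge -1): no H
  2 × C: no H
  2 × N (charge +1): no H
  1 × C: 2 H
  1 × C (aromatic): 1 H
  1 × Cl: no H
  Total hydrogens = 3.
Net charge -2.
Molecular formula: [C9H3ClN2O9]2-

[C9H3ClN2O9]2-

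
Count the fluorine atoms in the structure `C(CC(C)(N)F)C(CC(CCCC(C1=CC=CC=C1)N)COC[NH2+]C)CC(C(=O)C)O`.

The symbol for fluorine appears 1 time in the SMILES.

1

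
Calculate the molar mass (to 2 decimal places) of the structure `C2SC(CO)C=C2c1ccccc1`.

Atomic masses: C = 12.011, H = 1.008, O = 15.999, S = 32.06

Molecular formula: C11H12OS.
M = 11×12.011 + 12×1.008 + 1×15.999 + 1×32.06 = 192.28 g/mol.

192.28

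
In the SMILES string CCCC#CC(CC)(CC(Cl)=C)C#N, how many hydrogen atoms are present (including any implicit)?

16

Hydrogens are implicit in SMILES; fill each atom to its normal valence:
  5 × C: 2 H each → 10
  5 × C: no H
  2 × C: 3 H each → 6
  1 × Cl: no H
  1 × N: no H
  Total hydrogens = 16.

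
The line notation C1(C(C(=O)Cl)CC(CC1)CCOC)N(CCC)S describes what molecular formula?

C13H24ClNO2S

Heavy atoms from the SMILES: 13 C, 1 Cl, 1 N, 2 O, 1 S.
Implicit hydrogens by atom environment:
  7 × C: 2 H each → 14
  3 × C: 1 H each → 3
  2 × C: 3 H each → 6
  2 × O: no H
  1 × C: no H
  1 × Cl: no H
  1 × N: no H
  1 × S: 1 H
  Total hydrogens = 24.
Molecular formula: C13H24ClNO2S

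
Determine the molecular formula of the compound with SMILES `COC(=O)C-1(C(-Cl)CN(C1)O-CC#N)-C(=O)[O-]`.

Heavy atoms from the SMILES: 9 C, 1 Cl, 2 N, 5 O.
Implicit hydrogens by atom environment:
  4 × C: no H
  4 × O: no H
  3 × C: 2 H each → 6
  2 × N: no H
  1 × C: 3 H
  1 × C: 1 H
  1 × Cl: no H
  1 × O (charge -1): no H
  Total hydrogens = 10.
Net charge -1.
Molecular formula: C9H10ClN2O5-

C9H10ClN2O5-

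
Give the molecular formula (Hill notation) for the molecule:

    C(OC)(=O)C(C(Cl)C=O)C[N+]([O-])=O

C6H8ClNO5

Heavy atoms from the SMILES: 6 C, 1 Cl, 1 N, 5 O.
Implicit hydrogens by atom environment:
  4 × O: no H
  3 × C: 1 H each → 3
  1 × C: 3 H
  1 × C: 2 H
  1 × C: no H
  1 × Cl: no H
  1 × N (charge +1): no H
  1 × O (charge -1): no H
  Total hydrogens = 8.
Molecular formula: C6H8ClNO5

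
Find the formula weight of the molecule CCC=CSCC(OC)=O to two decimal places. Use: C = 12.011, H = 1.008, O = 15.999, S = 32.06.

160.23

Molecular formula: C7H12O2S.
M = 7×12.011 + 12×1.008 + 2×15.999 + 1×32.06 = 160.23 g/mol.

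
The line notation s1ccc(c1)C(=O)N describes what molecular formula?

Heavy atoms from the SMILES: 5 C, 1 N, 1 O, 1 S.
Implicit hydrogens by atom environment:
  3 × C (aromatic): 1 H each → 3
  1 × C (aromatic): no H
  1 × C: no H
  1 × N: 2 H
  1 × O: no H
  1 × S (aromatic): no H
  Total hydrogens = 5.
Molecular formula: C5H5NOS

C5H5NOS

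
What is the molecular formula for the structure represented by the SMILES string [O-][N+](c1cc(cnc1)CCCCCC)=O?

Heavy atoms from the SMILES: 11 C, 2 N, 2 O.
Implicit hydrogens by atom environment:
  5 × C: 2 H each → 10
  3 × C (aromatic): 1 H each → 3
  2 × C (aromatic): no H
  1 × C: 3 H
  1 × N (aromatic): no H
  1 × N (charge +1): no H
  1 × O: no H
  1 × O (charge -1): no H
  Total hydrogens = 16.
Molecular formula: C11H16N2O2

C11H16N2O2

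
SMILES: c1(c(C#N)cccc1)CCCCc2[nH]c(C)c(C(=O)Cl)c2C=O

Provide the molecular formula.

Heavy atoms from the SMILES: 18 C, 1 Cl, 2 N, 2 O.
Implicit hydrogens by atom environment:
  6 × C (aromatic): no H
  4 × C: 2 H each → 8
  4 × C (aromatic): 1 H each → 4
  2 × C: no H
  2 × O: no H
  1 × C: 3 H
  1 × C: 1 H
  1 × Cl: no H
  1 × N (aromatic): 1 H
  1 × N: no H
  Total hydrogens = 17.
Molecular formula: C18H17ClN2O2

C18H17ClN2O2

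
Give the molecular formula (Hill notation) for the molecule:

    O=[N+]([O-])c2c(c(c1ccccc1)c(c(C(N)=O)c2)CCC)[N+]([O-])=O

C16H15N3O5

Heavy atoms from the SMILES: 16 C, 3 N, 5 O.
Implicit hydrogens by atom environment:
  6 × C (aromatic): 1 H each → 6
  6 × C (aromatic): no H
  3 × O: no H
  2 × C: 2 H each → 4
  2 × N (charge +1): no H
  2 × O (charge -1): no H
  1 × C: 3 H
  1 × C: no H
  1 × N: 2 H
  Total hydrogens = 15.
Molecular formula: C16H15N3O5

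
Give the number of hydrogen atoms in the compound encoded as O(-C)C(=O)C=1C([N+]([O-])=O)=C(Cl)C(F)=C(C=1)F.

Hydrogens are implicit in SMILES; fill each atom to its normal valence:
  5 × C (aromatic): no H
  3 × O: no H
  2 × F: no H
  1 × C: 3 H
  1 × C (aromatic): 1 H
  1 × C: no H
  1 × Cl: no H
  1 × N (charge +1): no H
  1 × O (charge -1): no H
  Total hydrogens = 4.

4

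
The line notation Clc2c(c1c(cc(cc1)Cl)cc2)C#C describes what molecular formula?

C12H6Cl2

Heavy atoms from the SMILES: 12 C, 2 Cl.
Implicit hydrogens by atom environment:
  5 × C (aromatic): 1 H each → 5
  5 × C (aromatic): no H
  2 × Cl: no H
  1 × C: 1 H
  1 × C: no H
  Total hydrogens = 6.
Molecular formula: C12H6Cl2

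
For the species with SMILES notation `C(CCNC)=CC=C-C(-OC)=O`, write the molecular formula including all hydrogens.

C9H15NO2

Heavy atoms from the SMILES: 9 C, 1 N, 2 O.
Implicit hydrogens by atom environment:
  4 × C: 1 H each → 4
  2 × C: 3 H each → 6
  2 × C: 2 H each → 4
  2 × O: no H
  1 × C: no H
  1 × N: 1 H
  Total hydrogens = 15.
Molecular formula: C9H15NO2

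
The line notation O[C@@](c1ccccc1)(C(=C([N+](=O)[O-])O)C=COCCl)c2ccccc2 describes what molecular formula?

Heavy atoms from the SMILES: 18 C, 1 Cl, 1 N, 5 O.
Implicit hydrogens by atom environment:
  10 × C (aromatic): 1 H each → 10
  3 × C: no H
  2 × C: 1 H each → 2
  2 × C (aromatic): no H
  2 × O: 1 H each → 2
  2 × O: no H
  1 × C: 2 H
  1 × Cl: no H
  1 × N (charge +1): no H
  1 × O (charge -1): no H
  Total hydrogens = 16.
Molecular formula: C18H16ClNO5

C18H16ClNO5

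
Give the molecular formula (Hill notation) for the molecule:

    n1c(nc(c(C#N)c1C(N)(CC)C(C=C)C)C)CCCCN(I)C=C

C19H28IN5

Heavy atoms from the SMILES: 19 C, 1 I, 5 N.
Implicit hydrogens by atom environment:
  7 × C: 2 H each → 14
  4 × C (aromatic): no H
  3 × C: 3 H each → 9
  3 × C: 1 H each → 3
  2 × C: no H
  2 × N (aromatic): no H
  2 × N: no H
  1 × I: no H
  1 × N: 2 H
  Total hydrogens = 28.
Molecular formula: C19H28IN5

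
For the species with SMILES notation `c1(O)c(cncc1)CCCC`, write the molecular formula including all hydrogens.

Heavy atoms from the SMILES: 9 C, 1 N, 1 O.
Implicit hydrogens by atom environment:
  3 × C: 2 H each → 6
  3 × C (aromatic): 1 H each → 3
  2 × C (aromatic): no H
  1 × C: 3 H
  1 × N (aromatic): no H
  1 × O: 1 H
  Total hydrogens = 13.
Molecular formula: C9H13NO

C9H13NO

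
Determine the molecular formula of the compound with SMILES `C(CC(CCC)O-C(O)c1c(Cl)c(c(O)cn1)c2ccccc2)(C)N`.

Heavy atoms from the SMILES: 19 C, 1 Cl, 2 N, 3 O.
Implicit hydrogens by atom environment:
  6 × C (aromatic): 1 H each → 6
  5 × C (aromatic): no H
  3 × C: 2 H each → 6
  3 × C: 1 H each → 3
  2 × C: 3 H each → 6
  2 × O: 1 H each → 2
  1 × Cl: no H
  1 × N: 2 H
  1 × N (aromatic): no H
  1 × O: no H
  Total hydrogens = 25.
Molecular formula: C19H25ClN2O3

C19H25ClN2O3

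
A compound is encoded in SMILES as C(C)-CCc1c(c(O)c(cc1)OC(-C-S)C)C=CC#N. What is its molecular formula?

C16H21NO2S

Heavy atoms from the SMILES: 16 C, 1 N, 2 O, 1 S.
Implicit hydrogens by atom environment:
  4 × C: 2 H each → 8
  4 × C (aromatic): no H
  3 × C: 1 H each → 3
  2 × C: 3 H each → 6
  2 × C (aromatic): 1 H each → 2
  1 × C: no H
  1 × N: no H
  1 × O: 1 H
  1 × O: no H
  1 × S: 1 H
  Total hydrogens = 21.
Molecular formula: C16H21NO2S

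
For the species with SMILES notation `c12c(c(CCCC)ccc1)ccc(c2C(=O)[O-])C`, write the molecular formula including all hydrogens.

Heavy atoms from the SMILES: 16 C, 2 O.
Implicit hydrogens by atom environment:
  5 × C (aromatic): 1 H each → 5
  5 × C (aromatic): no H
  3 × C: 2 H each → 6
  2 × C: 3 H each → 6
  1 × C: no H
  1 × O: no H
  1 × O (charge -1): no H
  Total hydrogens = 17.
Net charge -1.
Molecular formula: C16H17O2-

C16H17O2-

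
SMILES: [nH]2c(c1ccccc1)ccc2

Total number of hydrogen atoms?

9

Hydrogens are implicit in SMILES; fill each atom to its normal valence:
  8 × C (aromatic): 1 H each → 8
  2 × C (aromatic): no H
  1 × N (aromatic): 1 H
  Total hydrogens = 9.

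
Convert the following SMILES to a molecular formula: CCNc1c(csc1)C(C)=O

Heavy atoms from the SMILES: 8 C, 1 N, 1 O, 1 S.
Implicit hydrogens by atom environment:
  2 × C: 3 H each → 6
  2 × C (aromatic): 1 H each → 2
  2 × C (aromatic): no H
  1 × C: 2 H
  1 × C: no H
  1 × N: 1 H
  1 × O: no H
  1 × S (aromatic): no H
  Total hydrogens = 11.
Molecular formula: C8H11NOS

C8H11NOS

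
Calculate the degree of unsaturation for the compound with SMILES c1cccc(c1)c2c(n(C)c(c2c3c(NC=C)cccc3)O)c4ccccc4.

Molecular formula from the SMILES: C25H22N2O.
DoU = (2C + 2 + N − H − X)/2 = (2·25 + 2 + 2 − 22 − 0)/2 = 32/2 = 16.
(Structurally: 4 ring(s) + 12 π bond(s) = 16.)

16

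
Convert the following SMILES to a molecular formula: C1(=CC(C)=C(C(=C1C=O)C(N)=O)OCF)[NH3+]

Heavy atoms from the SMILES: 10 C, 1 F, 2 N, 3 O.
Implicit hydrogens by atom environment:
  5 × C (aromatic): no H
  3 × O: no H
  1 × C: 3 H
  1 × C: 2 H
  1 × C (aromatic): 1 H
  1 × C: 1 H
  1 × C: no H
  1 × F: no H
  1 × N (charge +1): 3 H
  1 × N: 2 H
  Total hydrogens = 12.
Net charge +1.
Molecular formula: C10H12FN2O3+

C10H12FN2O3+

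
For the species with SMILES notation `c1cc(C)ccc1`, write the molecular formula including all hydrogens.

Heavy atoms from the SMILES: 7 C.
Implicit hydrogens by atom environment:
  5 × C (aromatic): 1 H each → 5
  1 × C: 3 H
  1 × C (aromatic): no H
  Total hydrogens = 8.
Molecular formula: C7H8

C7H8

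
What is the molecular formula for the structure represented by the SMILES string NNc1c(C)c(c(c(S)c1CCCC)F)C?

Heavy atoms from the SMILES: 12 C, 1 F, 2 N, 1 S.
Implicit hydrogens by atom environment:
  6 × C (aromatic): no H
  3 × C: 3 H each → 9
  3 × C: 2 H each → 6
  1 × F: no H
  1 × N: 2 H
  1 × N: 1 H
  1 × S: 1 H
  Total hydrogens = 19.
Molecular formula: C12H19FN2S

C12H19FN2S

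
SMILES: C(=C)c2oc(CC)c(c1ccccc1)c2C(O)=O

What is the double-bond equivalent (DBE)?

Molecular formula from the SMILES: C15H14O3.
DoU = (2C + 2 + N − H − X)/2 = (2·15 + 2 + 0 − 14 − 0)/2 = 18/2 = 9.
(Structurally: 2 ring(s) + 7 π bond(s) = 9.)

9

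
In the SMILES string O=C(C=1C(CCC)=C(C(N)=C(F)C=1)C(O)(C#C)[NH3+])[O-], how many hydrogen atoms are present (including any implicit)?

Hydrogens are implicit in SMILES; fill each atom to its normal valence:
  5 × C (aromatic): no H
  3 × C: no H
  2 × C: 2 H each → 4
  1 × C: 3 H
  1 × C (aromatic): 1 H
  1 × C: 1 H
  1 × F: no H
  1 × N (charge +1): 3 H
  1 × N: 2 H
  1 × O: 1 H
  1 × O: no H
  1 × O (charge -1): no H
  Total hydrogens = 15.

15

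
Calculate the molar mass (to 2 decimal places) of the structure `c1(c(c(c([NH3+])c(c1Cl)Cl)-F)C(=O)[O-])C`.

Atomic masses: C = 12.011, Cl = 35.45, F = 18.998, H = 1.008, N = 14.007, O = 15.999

238.04

Molecular formula: C8H6Cl2FNO2.
M = 8×12.011 + 2×35.45 + 1×18.998 + 6×1.008 + 1×14.007 + 2×15.999 = 238.04 g/mol.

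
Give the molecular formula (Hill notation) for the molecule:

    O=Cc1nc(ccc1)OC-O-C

C8H9NO3

Heavy atoms from the SMILES: 8 C, 1 N, 3 O.
Implicit hydrogens by atom environment:
  3 × C (aromatic): 1 H each → 3
  3 × O: no H
  2 × C (aromatic): no H
  1 × C: 3 H
  1 × C: 2 H
  1 × C: 1 H
  1 × N (aromatic): no H
  Total hydrogens = 9.
Molecular formula: C8H9NO3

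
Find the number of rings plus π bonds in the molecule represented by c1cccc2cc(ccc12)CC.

Molecular formula from the SMILES: C12H12.
DoU = (2C + 2 + N − H − X)/2 = (2·12 + 2 + 0 − 12 − 0)/2 = 14/2 = 7.
(Structurally: 2 ring(s) + 5 π bond(s) = 7.)

7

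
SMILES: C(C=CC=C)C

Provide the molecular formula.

Heavy atoms from the SMILES: 6 C.
Implicit hydrogens by atom environment:
  3 × C: 1 H each → 3
  2 × C: 2 H each → 4
  1 × C: 3 H
  Total hydrogens = 10.
Molecular formula: C6H10

C6H10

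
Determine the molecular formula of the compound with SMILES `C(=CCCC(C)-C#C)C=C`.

C10H14

Heavy atoms from the SMILES: 10 C.
Implicit hydrogens by atom environment:
  5 × C: 1 H each → 5
  3 × C: 2 H each → 6
  1 × C: 3 H
  1 × C: no H
  Total hydrogens = 14.
Molecular formula: C10H14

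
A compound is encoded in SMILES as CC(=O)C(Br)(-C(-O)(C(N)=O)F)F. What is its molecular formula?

C5H6BrF2NO3

Heavy atoms from the SMILES: 1 Br, 5 C, 2 F, 1 N, 3 O.
Implicit hydrogens by atom environment:
  4 × C: no H
  2 × F: no H
  2 × O: no H
  1 × Br: no H
  1 × C: 3 H
  1 × N: 2 H
  1 × O: 1 H
  Total hydrogens = 6.
Molecular formula: C5H6BrF2NO3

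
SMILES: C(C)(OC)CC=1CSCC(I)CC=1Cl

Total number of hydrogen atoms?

Hydrogens are implicit in SMILES; fill each atom to its normal valence:
  4 × C: 2 H each → 8
  2 × C: 3 H each → 6
  2 × C: 1 H each → 2
  2 × C: no H
  1 × Cl: no H
  1 × I: no H
  1 × O: no H
  1 × S: no H
  Total hydrogens = 16.

16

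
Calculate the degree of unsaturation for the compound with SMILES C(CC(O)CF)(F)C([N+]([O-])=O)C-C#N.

3

Molecular formula from the SMILES: C7H10F2N2O3.
DoU = (2C + 2 + N − H − X)/2 = (2·7 + 2 + 2 − 10 − 2)/2 = 6/2 = 3.
(Structurally: 0 ring(s) + 3 π bond(s) = 3.)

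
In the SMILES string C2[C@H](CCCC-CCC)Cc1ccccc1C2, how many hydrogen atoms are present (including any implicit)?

26

Hydrogens are implicit in SMILES; fill each atom to its normal valence:
  9 × C: 2 H each → 18
  4 × C (aromatic): 1 H each → 4
  2 × C (aromatic): no H
  1 × C: 3 H
  1 × C: 1 H
  Total hydrogens = 26.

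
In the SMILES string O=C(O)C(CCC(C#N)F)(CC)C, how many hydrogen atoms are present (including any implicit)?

14

Hydrogens are implicit in SMILES; fill each atom to its normal valence:
  3 × C: 2 H each → 6
  3 × C: no H
  2 × C: 3 H each → 6
  1 × C: 1 H
  1 × F: no H
  1 × N: no H
  1 × O: 1 H
  1 × O: no H
  Total hydrogens = 14.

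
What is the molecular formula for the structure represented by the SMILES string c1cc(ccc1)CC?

Heavy atoms from the SMILES: 8 C.
Implicit hydrogens by atom environment:
  5 × C (aromatic): 1 H each → 5
  1 × C: 3 H
  1 × C: 2 H
  1 × C (aromatic): no H
  Total hydrogens = 10.
Molecular formula: C8H10

C8H10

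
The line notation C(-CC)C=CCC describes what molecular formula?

Heavy atoms from the SMILES: 7 C.
Implicit hydrogens by atom environment:
  3 × C: 2 H each → 6
  2 × C: 3 H each → 6
  2 × C: 1 H each → 2
  Total hydrogens = 14.
Molecular formula: C7H14

C7H14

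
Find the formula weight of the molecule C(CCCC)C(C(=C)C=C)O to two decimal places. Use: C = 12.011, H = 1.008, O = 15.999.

154.25

Molecular formula: C10H18O.
M = 10×12.011 + 18×1.008 + 1×15.999 = 154.25 g/mol.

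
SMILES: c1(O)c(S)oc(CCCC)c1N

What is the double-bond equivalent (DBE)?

3

Molecular formula from the SMILES: C8H13NO2S.
DoU = (2C + 2 + N − H − X)/2 = (2·8 + 2 + 1 − 13 − 0)/2 = 6/2 = 3.
(Structurally: 1 ring(s) + 2 π bond(s) = 3.)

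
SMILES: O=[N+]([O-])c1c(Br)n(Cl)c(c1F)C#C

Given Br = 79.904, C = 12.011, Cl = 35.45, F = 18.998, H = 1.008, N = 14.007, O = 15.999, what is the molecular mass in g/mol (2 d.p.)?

Molecular formula: C6HBrClFN2O2.
M = 1×79.904 + 6×12.011 + 1×35.45 + 1×18.998 + 1×1.008 + 2×14.007 + 2×15.999 = 267.44 g/mol.

267.44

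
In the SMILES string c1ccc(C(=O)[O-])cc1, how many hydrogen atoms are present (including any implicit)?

5

Hydrogens are implicit in SMILES; fill each atom to its normal valence:
  5 × C (aromatic): 1 H each → 5
  1 × C (aromatic): no H
  1 × C: no H
  1 × O: no H
  1 × O (charge -1): no H
  Total hydrogens = 5.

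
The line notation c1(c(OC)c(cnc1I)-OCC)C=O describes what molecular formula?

C9H10INO3

Heavy atoms from the SMILES: 9 C, 1 I, 1 N, 3 O.
Implicit hydrogens by atom environment:
  4 × C (aromatic): no H
  3 × O: no H
  2 × C: 3 H each → 6
  1 × C: 2 H
  1 × C (aromatic): 1 H
  1 × C: 1 H
  1 × I: no H
  1 × N (aromatic): no H
  Total hydrogens = 10.
Molecular formula: C9H10INO3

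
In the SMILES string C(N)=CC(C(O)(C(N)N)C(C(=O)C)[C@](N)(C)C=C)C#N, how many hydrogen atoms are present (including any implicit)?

Hydrogens are implicit in SMILES; fill each atom to its normal valence:
  6 × C: 1 H each → 6
  4 × C: no H
  4 × N: 2 H each → 8
  2 × C: 3 H each → 6
  1 × C: 2 H
  1 × N: no H
  1 × O: 1 H
  1 × O: no H
  Total hydrogens = 23.

23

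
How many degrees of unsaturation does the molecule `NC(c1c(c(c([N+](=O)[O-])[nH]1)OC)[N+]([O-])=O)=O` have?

Molecular formula from the SMILES: C6H6N4O6.
DoU = (2C + 2 + N − H − X)/2 = (2·6 + 2 + 4 − 6 − 0)/2 = 12/2 = 6.
(Structurally: 1 ring(s) + 5 π bond(s) = 6.)

6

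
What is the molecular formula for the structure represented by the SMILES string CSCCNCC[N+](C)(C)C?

Heavy atoms from the SMILES: 8 C, 2 N, 1 S.
Implicit hydrogens by atom environment:
  4 × C: 3 H each → 12
  4 × C: 2 H each → 8
  1 × N: 1 H
  1 × N (charge +1): no H
  1 × S: no H
  Total hydrogens = 21.
Net charge +1.
Molecular formula: C8H21N2S+

C8H21N2S+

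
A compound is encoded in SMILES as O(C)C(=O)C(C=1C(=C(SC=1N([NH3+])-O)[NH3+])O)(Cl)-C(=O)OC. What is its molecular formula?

Heavy atoms from the SMILES: 9 C, 1 Cl, 3 N, 6 O, 1 S.
Implicit hydrogens by atom environment:
  4 × C (aromatic): no H
  4 × O: no H
  3 × C: no H
  2 × C: 3 H each → 6
  2 × N (charge +1): 3 H each → 6
  2 × O: 1 H each → 2
  1 × Cl: no H
  1 × N: no H
  1 × S (aromatic): no H
  Total hydrogens = 14.
Net charge +2.
Molecular formula: [C9H14ClN3O6S]2+

[C9H14ClN3O6S]2+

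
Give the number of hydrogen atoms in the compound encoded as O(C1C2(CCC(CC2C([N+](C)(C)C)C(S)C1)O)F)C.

27

Hydrogens are implicit in SMILES; fill each atom to its normal valence:
  5 × C: 1 H each → 5
  4 × C: 3 H each → 12
  4 × C: 2 H each → 8
  1 × C: no H
  1 × F: no H
  1 × N (charge +1): no H
  1 × O: 1 H
  1 × O: no H
  1 × S: 1 H
  Total hydrogens = 27.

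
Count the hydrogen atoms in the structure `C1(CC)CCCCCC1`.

18

Hydrogens are implicit in SMILES; fill each atom to its normal valence:
  7 × C: 2 H each → 14
  1 × C: 3 H
  1 × C: 1 H
  Total hydrogens = 18.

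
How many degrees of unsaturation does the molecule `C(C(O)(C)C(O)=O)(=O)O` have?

Molecular formula from the SMILES: C4H6O5.
DoU = (2C + 2 + N − H − X)/2 = (2·4 + 2 + 0 − 6 − 0)/2 = 4/2 = 2.
(Structurally: 0 ring(s) + 2 π bond(s) = 2.)

2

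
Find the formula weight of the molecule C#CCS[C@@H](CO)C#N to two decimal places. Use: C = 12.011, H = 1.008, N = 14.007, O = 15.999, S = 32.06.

141.19

Molecular formula: C6H7NOS.
M = 6×12.011 + 7×1.008 + 1×14.007 + 1×15.999 + 1×32.06 = 141.19 g/mol.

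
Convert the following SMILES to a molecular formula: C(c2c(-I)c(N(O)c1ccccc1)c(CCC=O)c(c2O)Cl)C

C17H17ClINO3

Heavy atoms from the SMILES: 17 C, 1 Cl, 1 I, 1 N, 3 O.
Implicit hydrogens by atom environment:
  7 × C (aromatic): no H
  5 × C (aromatic): 1 H each → 5
  3 × C: 2 H each → 6
  2 × O: 1 H each → 2
  1 × C: 3 H
  1 × C: 1 H
  1 × Cl: no H
  1 × I: no H
  1 × N: no H
  1 × O: no H
  Total hydrogens = 17.
Molecular formula: C17H17ClINO3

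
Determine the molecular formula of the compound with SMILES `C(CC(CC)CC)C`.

C8H18

Heavy atoms from the SMILES: 8 C.
Implicit hydrogens by atom environment:
  4 × C: 2 H each → 8
  3 × C: 3 H each → 9
  1 × C: 1 H
  Total hydrogens = 18.
Molecular formula: C8H18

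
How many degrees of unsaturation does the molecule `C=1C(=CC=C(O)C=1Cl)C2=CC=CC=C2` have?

Molecular formula from the SMILES: C12H9ClO.
DoU = (2C + 2 + N − H − X)/2 = (2·12 + 2 + 0 − 9 − 1)/2 = 16/2 = 8.
(Structurally: 2 ring(s) + 6 π bond(s) = 8.)

8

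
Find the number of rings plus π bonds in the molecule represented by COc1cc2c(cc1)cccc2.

7

Molecular formula from the SMILES: C11H10O.
DoU = (2C + 2 + N − H − X)/2 = (2·11 + 2 + 0 − 10 − 0)/2 = 14/2 = 7.
(Structurally: 2 ring(s) + 5 π bond(s) = 7.)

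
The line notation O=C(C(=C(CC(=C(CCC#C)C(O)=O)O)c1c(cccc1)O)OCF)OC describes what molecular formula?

Heavy atoms from the SMILES: 19 C, 1 F, 7 O.
Implicit hydrogens by atom environment:
  7 × C: no H
  4 × C: 2 H each → 8
  4 × C (aromatic): 1 H each → 4
  4 × O: no H
  3 × O: 1 H each → 3
  2 × C (aromatic): no H
  1 × C: 3 H
  1 × C: 1 H
  1 × F: no H
  Total hydrogens = 19.
Molecular formula: C19H19FO7

C19H19FO7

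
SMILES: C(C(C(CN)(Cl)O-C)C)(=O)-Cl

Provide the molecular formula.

C6H11Cl2NO2

Heavy atoms from the SMILES: 6 C, 2 Cl, 1 N, 2 O.
Implicit hydrogens by atom environment:
  2 × C: 3 H each → 6
  2 × C: no H
  2 × Cl: no H
  2 × O: no H
  1 × C: 2 H
  1 × C: 1 H
  1 × N: 2 H
  Total hydrogens = 11.
Molecular formula: C6H11Cl2NO2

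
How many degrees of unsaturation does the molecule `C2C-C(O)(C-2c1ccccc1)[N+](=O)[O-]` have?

Molecular formula from the SMILES: C10H11NO3.
DoU = (2C + 2 + N − H − X)/2 = (2·10 + 2 + 1 − 11 − 0)/2 = 12/2 = 6.
(Structurally: 2 ring(s) + 4 π bond(s) = 6.)

6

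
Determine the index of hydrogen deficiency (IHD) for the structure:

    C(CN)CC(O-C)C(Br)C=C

Molecular formula from the SMILES: C8H16BrNO.
DoU = (2C + 2 + N − H − X)/2 = (2·8 + 2 + 1 − 16 − 1)/2 = 2/2 = 1.
(Structurally: 0 ring(s) + 1 π bond(s) = 1.)

1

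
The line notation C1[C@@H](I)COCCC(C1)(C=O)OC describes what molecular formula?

C9H15IO3

Heavy atoms from the SMILES: 9 C, 1 I, 3 O.
Implicit hydrogens by atom environment:
  5 × C: 2 H each → 10
  3 × O: no H
  2 × C: 1 H each → 2
  1 × C: 3 H
  1 × C: no H
  1 × I: no H
  Total hydrogens = 15.
Molecular formula: C9H15IO3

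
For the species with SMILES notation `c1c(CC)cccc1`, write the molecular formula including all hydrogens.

Heavy atoms from the SMILES: 8 C.
Implicit hydrogens by atom environment:
  5 × C (aromatic): 1 H each → 5
  1 × C: 3 H
  1 × C: 2 H
  1 × C (aromatic): no H
  Total hydrogens = 10.
Molecular formula: C8H10

C8H10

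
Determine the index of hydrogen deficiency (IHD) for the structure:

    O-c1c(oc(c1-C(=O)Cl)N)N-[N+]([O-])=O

Molecular formula from the SMILES: C5H4ClN3O5.
DoU = (2C + 2 + N − H − X)/2 = (2·5 + 2 + 3 − 4 − 1)/2 = 10/2 = 5.
(Structurally: 1 ring(s) + 4 π bond(s) = 5.)

5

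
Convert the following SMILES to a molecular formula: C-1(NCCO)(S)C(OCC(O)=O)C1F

C7H12FNO4S

Heavy atoms from the SMILES: 7 C, 1 F, 1 N, 4 O, 1 S.
Implicit hydrogens by atom environment:
  3 × C: 2 H each → 6
  2 × C: 1 H each → 2
  2 × C: no H
  2 × O: 1 H each → 2
  2 × O: no H
  1 × F: no H
  1 × N: 1 H
  1 × S: 1 H
  Total hydrogens = 12.
Molecular formula: C7H12FNO4S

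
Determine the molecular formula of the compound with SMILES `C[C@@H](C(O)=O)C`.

C4H8O2

Heavy atoms from the SMILES: 4 C, 2 O.
Implicit hydrogens by atom environment:
  2 × C: 3 H each → 6
  1 × C: 1 H
  1 × C: no H
  1 × O: 1 H
  1 × O: no H
  Total hydrogens = 8.
Molecular formula: C4H8O2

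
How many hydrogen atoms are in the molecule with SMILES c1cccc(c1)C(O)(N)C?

Hydrogens are implicit in SMILES; fill each atom to its normal valence:
  5 × C (aromatic): 1 H each → 5
  1 × C: 3 H
  1 × C: no H
  1 × C (aromatic): no H
  1 × N: 2 H
  1 × O: 1 H
  Total hydrogens = 11.

11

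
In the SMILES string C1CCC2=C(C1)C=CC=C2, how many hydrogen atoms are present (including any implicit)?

12

Hydrogens are implicit in SMILES; fill each atom to its normal valence:
  4 × C: 2 H each → 8
  4 × C (aromatic): 1 H each → 4
  2 × C (aromatic): no H
  Total hydrogens = 12.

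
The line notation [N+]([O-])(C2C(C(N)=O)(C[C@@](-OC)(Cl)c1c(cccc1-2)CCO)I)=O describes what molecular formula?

C14H16ClIN2O5

Heavy atoms from the SMILES: 14 C, 1 Cl, 1 I, 2 N, 5 O.
Implicit hydrogens by atom environment:
  3 × C: 2 H each → 6
  3 × C (aromatic): 1 H each → 3
  3 × C (aromatic): no H
  3 × C: no H
  3 × O: no H
  1 × C: 3 H
  1 × C: 1 H
  1 × Cl: no H
  1 × I: no H
  1 × N: 2 H
  1 × N (charge +1): no H
  1 × O: 1 H
  1 × O (charge -1): no H
  Total hydrogens = 16.
Molecular formula: C14H16ClIN2O5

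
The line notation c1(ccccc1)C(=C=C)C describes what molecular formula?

Heavy atoms from the SMILES: 10 C.
Implicit hydrogens by atom environment:
  5 × C (aromatic): 1 H each → 5
  2 × C: no H
  1 × C: 3 H
  1 × C: 2 H
  1 × C (aromatic): no H
  Total hydrogens = 10.
Molecular formula: C10H10

C10H10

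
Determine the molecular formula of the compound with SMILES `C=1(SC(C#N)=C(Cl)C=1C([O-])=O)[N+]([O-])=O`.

C6ClN2O4S-

Heavy atoms from the SMILES: 6 C, 1 Cl, 2 N, 4 O, 1 S.
Implicit hydrogens by atom environment:
  4 × C (aromatic): no H
  2 × C: no H
  2 × O: no H
  2 × O (charge -1): no H
  1 × Cl: no H
  1 × N: no H
  1 × N (charge +1): no H
  1 × S (aromatic): no H
  Total hydrogens = 0.
Net charge -1.
Molecular formula: C6ClN2O4S-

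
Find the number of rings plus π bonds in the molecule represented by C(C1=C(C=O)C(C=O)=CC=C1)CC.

6

Molecular formula from the SMILES: C11H12O2.
DoU = (2C + 2 + N − H − X)/2 = (2·11 + 2 + 0 − 12 − 0)/2 = 12/2 = 6.
(Structurally: 1 ring(s) + 5 π bond(s) = 6.)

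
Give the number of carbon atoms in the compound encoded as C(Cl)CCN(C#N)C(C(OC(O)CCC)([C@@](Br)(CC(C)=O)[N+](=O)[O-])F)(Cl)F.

14

The symbol for carbon appears 14 times in the SMILES. (Cl is a single chlorine, not C + l.)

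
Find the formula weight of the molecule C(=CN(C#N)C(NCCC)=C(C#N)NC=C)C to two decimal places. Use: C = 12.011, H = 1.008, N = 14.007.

Molecular formula: C12H17N5.
M = 12×12.011 + 17×1.008 + 5×14.007 = 231.30 g/mol.

231.30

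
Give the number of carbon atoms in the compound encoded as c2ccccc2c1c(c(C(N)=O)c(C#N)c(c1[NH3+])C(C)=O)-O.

The symbol for carbon appears 16 times in the SMILES. Lowercase c denotes aromatic carbon and counts toward C.

16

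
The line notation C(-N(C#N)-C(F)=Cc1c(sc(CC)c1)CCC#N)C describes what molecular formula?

C14H16FN3S

Heavy atoms from the SMILES: 14 C, 1 F, 3 N, 1 S.
Implicit hydrogens by atom environment:
  4 × C: 2 H each → 8
  3 × C (aromatic): no H
  3 × C: no H
  3 × N: no H
  2 × C: 3 H each → 6
  1 × C (aromatic): 1 H
  1 × C: 1 H
  1 × F: no H
  1 × S (aromatic): no H
  Total hydrogens = 16.
Molecular formula: C14H16FN3S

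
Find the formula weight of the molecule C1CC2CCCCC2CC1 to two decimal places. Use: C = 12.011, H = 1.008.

Molecular formula: C10H18.
M = 10×12.011 + 18×1.008 = 138.25 g/mol.

138.25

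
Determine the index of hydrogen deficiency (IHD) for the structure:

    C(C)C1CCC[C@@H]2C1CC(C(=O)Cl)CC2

Molecular formula from the SMILES: C13H21ClO.
DoU = (2C + 2 + N − H − X)/2 = (2·13 + 2 + 0 − 21 − 1)/2 = 6/2 = 3.
(Structurally: 2 ring(s) + 1 π bond(s) = 3.)

3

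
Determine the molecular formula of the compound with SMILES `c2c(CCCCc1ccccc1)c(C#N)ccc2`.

Heavy atoms from the SMILES: 17 C, 1 N.
Implicit hydrogens by atom environment:
  9 × C (aromatic): 1 H each → 9
  4 × C: 2 H each → 8
  3 × C (aromatic): no H
  1 × C: no H
  1 × N: no H
  Total hydrogens = 17.
Molecular formula: C17H17N

C17H17N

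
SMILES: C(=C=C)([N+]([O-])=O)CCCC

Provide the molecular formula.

C7H11NO2

Heavy atoms from the SMILES: 7 C, 1 N, 2 O.
Implicit hydrogens by atom environment:
  4 × C: 2 H each → 8
  2 × C: no H
  1 × C: 3 H
  1 × N (charge +1): no H
  1 × O: no H
  1 × O (charge -1): no H
  Total hydrogens = 11.
Molecular formula: C7H11NO2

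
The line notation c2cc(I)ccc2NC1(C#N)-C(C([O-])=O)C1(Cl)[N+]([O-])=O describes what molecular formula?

Heavy atoms from the SMILES: 11 C, 1 Cl, 1 I, 3 N, 4 O.
Implicit hydrogens by atom environment:
  4 × C (aromatic): 1 H each → 4
  4 × C: no H
  2 × C (aromatic): no H
  2 × O: no H
  2 × O (charge -1): no H
  1 × C: 1 H
  1 × Cl: no H
  1 × I: no H
  1 × N: 1 H
  1 × N: no H
  1 × N (charge +1): no H
  Total hydrogens = 6.
Net charge -1.
Molecular formula: C11H6ClIN3O4-

C11H6ClIN3O4-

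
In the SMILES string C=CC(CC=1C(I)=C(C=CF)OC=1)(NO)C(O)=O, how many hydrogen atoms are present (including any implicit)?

Hydrogens are implicit in SMILES; fill each atom to its normal valence:
  3 × C: 1 H each → 3
  3 × C (aromatic): no H
  2 × C: 2 H each → 4
  2 × C: no H
  2 × O: 1 H each → 2
  1 × C (aromatic): 1 H
  1 × F: no H
  1 × I: no H
  1 × N: 1 H
  1 × O (aromatic): no H
  1 × O: no H
  Total hydrogens = 11.

11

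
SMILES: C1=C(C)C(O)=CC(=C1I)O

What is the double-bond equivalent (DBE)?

Molecular formula from the SMILES: C7H7IO2.
DoU = (2C + 2 + N − H − X)/2 = (2·7 + 2 + 0 − 7 − 1)/2 = 8/2 = 4.
(Structurally: 1 ring(s) + 3 π bond(s) = 4.)

4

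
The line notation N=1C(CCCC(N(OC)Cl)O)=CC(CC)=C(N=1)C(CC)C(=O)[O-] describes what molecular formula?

C15H23ClN3O4-

Heavy atoms from the SMILES: 15 C, 1 Cl, 3 N, 4 O.
Implicit hydrogens by atom environment:
  5 × C: 2 H each → 10
  3 × C: 3 H each → 9
  3 × C (aromatic): no H
  2 × C: 1 H each → 2
  2 × N (aromatic): no H
  2 × O: no H
  1 × C (aromatic): 1 H
  1 × C: no H
  1 × Cl: no H
  1 × N: no H
  1 × O: 1 H
  1 × O (charge -1): no H
  Total hydrogens = 23.
Net charge -1.
Molecular formula: C15H23ClN3O4-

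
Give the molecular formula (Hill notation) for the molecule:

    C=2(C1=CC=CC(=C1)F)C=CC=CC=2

Heavy atoms from the SMILES: 12 C, 1 F.
Implicit hydrogens by atom environment:
  9 × C (aromatic): 1 H each → 9
  3 × C (aromatic): no H
  1 × F: no H
  Total hydrogens = 9.
Molecular formula: C12H9F

C12H9F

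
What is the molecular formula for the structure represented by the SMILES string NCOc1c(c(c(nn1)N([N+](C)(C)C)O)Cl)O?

Heavy atoms from the SMILES: 8 C, 1 Cl, 5 N, 3 O.
Implicit hydrogens by atom environment:
  4 × C (aromatic): no H
  3 × C: 3 H each → 9
  2 × N (aromatic): no H
  2 × O: 1 H each → 2
  1 × C: 2 H
  1 × Cl: no H
  1 × N: 2 H
  1 × N: no H
  1 × N (charge +1): no H
  1 × O: no H
  Total hydrogens = 15.
Net charge +1.
Molecular formula: C8H15ClN5O3+

C8H15ClN5O3+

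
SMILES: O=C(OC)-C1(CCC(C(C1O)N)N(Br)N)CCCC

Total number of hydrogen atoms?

24

Hydrogens are implicit in SMILES; fill each atom to its normal valence:
  5 × C: 2 H each → 10
  3 × C: 1 H each → 3
  2 × C: 3 H each → 6
  2 × C: no H
  2 × N: 2 H each → 4
  2 × O: no H
  1 × Br: no H
  1 × N: no H
  1 × O: 1 H
  Total hydrogens = 24.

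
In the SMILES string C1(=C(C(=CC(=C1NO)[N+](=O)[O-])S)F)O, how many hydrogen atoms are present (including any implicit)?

Hydrogens are implicit in SMILES; fill each atom to its normal valence:
  5 × C (aromatic): no H
  2 × O: 1 H each → 2
  1 × C (aromatic): 1 H
  1 × F: no H
  1 × N: 1 H
  1 × N (charge +1): no H
  1 × O: no H
  1 × O (charge -1): no H
  1 × S: 1 H
  Total hydrogens = 5.

5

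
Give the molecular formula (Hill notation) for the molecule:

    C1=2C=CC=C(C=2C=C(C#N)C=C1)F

C11H6FN

Heavy atoms from the SMILES: 11 C, 1 F, 1 N.
Implicit hydrogens by atom environment:
  6 × C (aromatic): 1 H each → 6
  4 × C (aromatic): no H
  1 × C: no H
  1 × F: no H
  1 × N: no H
  Total hydrogens = 6.
Molecular formula: C11H6FN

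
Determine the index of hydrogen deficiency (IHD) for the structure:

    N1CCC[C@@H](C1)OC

1

Molecular formula from the SMILES: C6H13NO.
DoU = (2C + 2 + N − H − X)/2 = (2·6 + 2 + 1 − 13 − 0)/2 = 2/2 = 1.
(Structurally: 1 ring(s) + 0 π bond(s) = 1.)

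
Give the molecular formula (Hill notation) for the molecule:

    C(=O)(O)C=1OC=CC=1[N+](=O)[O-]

C5H3NO5

Heavy atoms from the SMILES: 5 C, 1 N, 5 O.
Implicit hydrogens by atom environment:
  2 × C (aromatic): 1 H each → 2
  2 × C (aromatic): no H
  2 × O: no H
  1 × C: no H
  1 × N (charge +1): no H
  1 × O: 1 H
  1 × O (aromatic): no H
  1 × O (charge -1): no H
  Total hydrogens = 3.
Molecular formula: C5H3NO5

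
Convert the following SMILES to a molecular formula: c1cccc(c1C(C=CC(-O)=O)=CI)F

Heavy atoms from the SMILES: 11 C, 1 F, 1 I, 2 O.
Implicit hydrogens by atom environment:
  4 × C (aromatic): 1 H each → 4
  3 × C: 1 H each → 3
  2 × C: no H
  2 × C (aromatic): no H
  1 × F: no H
  1 × I: no H
  1 × O: 1 H
  1 × O: no H
  Total hydrogens = 8.
Molecular formula: C11H8FIO2

C11H8FIO2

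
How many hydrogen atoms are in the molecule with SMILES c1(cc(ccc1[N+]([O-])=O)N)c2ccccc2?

10

Hydrogens are implicit in SMILES; fill each atom to its normal valence:
  8 × C (aromatic): 1 H each → 8
  4 × C (aromatic): no H
  1 × N: 2 H
  1 × N (charge +1): no H
  1 × O: no H
  1 × O (charge -1): no H
  Total hydrogens = 10.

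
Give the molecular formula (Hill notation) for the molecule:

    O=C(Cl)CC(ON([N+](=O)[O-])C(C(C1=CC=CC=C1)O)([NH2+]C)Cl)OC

Heavy atoms from the SMILES: 13 C, 2 Cl, 3 N, 6 O.
Implicit hydrogens by atom environment:
  5 × C (aromatic): 1 H each → 5
  4 × O: no H
  2 × C: 3 H each → 6
  2 × C: 1 H each → 2
  2 × C: no H
  2 × Cl: no H
  1 × C: 2 H
  1 × C (aromatic): no H
  1 × N (charge +1): 2 H
  1 × N: no H
  1 × N (charge +1): no H
  1 × O: 1 H
  1 × O (charge -1): no H
  Total hydrogens = 18.
Net charge +1.
Molecular formula: C13H18Cl2N3O6+

C13H18Cl2N3O6+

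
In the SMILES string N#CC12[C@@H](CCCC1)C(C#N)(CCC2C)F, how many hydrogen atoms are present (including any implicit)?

17

Hydrogens are implicit in SMILES; fill each atom to its normal valence:
  6 × C: 2 H each → 12
  4 × C: no H
  2 × C: 1 H each → 2
  2 × N: no H
  1 × C: 3 H
  1 × F: no H
  Total hydrogens = 17.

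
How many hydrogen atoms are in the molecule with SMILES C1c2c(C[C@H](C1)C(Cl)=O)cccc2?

11

Hydrogens are implicit in SMILES; fill each atom to its normal valence:
  4 × C (aromatic): 1 H each → 4
  3 × C: 2 H each → 6
  2 × C (aromatic): no H
  1 × C: 1 H
  1 × C: no H
  1 × Cl: no H
  1 × O: no H
  Total hydrogens = 11.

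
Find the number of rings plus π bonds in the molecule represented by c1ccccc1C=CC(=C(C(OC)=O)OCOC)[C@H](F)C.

7

Molecular formula from the SMILES: C16H19FO4.
DoU = (2C + 2 + N − H − X)/2 = (2·16 + 2 + 0 − 19 − 1)/2 = 14/2 = 7.
(Structurally: 1 ring(s) + 6 π bond(s) = 7.)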